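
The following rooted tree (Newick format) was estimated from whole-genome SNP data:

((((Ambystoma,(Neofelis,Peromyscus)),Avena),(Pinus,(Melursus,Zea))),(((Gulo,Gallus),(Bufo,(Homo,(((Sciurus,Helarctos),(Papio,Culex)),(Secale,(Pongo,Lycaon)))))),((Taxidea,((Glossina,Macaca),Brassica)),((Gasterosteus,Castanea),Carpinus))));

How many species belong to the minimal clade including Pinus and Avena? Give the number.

The MRCA of Pinus and Avena is the node subtending (((Ambystoma,(Neofelis,Peromyscus)),Avena),(Pinus,(Melursus,Zea))).
That clade contains 7 terminal taxa: Ambystoma, Avena, Melursus, Neofelis, Peromyscus, Pinus, Zea.

7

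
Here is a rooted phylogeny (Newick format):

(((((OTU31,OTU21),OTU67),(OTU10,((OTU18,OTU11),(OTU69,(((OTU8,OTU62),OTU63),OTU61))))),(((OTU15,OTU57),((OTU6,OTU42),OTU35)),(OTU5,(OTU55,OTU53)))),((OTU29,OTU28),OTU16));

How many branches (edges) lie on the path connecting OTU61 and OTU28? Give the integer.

10

The MRCA of OTU61 and OTU28 is the root of the tree.
From OTU61 up to that node: 7 branches. From OTU28 up to the same node: 3 branches. Total: 7 + 3 = 10.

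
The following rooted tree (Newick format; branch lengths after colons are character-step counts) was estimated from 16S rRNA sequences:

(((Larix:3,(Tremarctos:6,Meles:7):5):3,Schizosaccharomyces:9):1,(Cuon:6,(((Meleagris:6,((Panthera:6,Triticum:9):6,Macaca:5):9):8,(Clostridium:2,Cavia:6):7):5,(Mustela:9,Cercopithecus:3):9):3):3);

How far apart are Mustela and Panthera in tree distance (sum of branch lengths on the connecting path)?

52

The path runs Mustela → … → MRCA → … → Panthera; the MRCA is the node subtending (((Meleagris,((Panthera,Triticum),Macaca)),(Clostridium,Cavia)),(Mustela,Cercopithecus)).
Branch lengths along that path: 9 + 9 + 5 + 8 + 9 + 6 + 6 = 52.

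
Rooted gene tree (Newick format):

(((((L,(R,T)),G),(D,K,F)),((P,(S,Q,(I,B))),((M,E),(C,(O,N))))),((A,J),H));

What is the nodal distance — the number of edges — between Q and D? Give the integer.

7

The MRCA of Q and D is the node subtending ((((L,(R,T)),G),(D,K,F)),((P,(S,Q,(I,B))),((M,E),(C,(O,N))))).
From Q up to that node: 4 branches. From D up to the same node: 3 branches. Total: 4 + 3 = 7.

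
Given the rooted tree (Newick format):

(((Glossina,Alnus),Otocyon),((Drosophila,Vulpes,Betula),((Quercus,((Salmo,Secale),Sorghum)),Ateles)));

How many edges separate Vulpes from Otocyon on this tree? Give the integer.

5

The MRCA of Vulpes and Otocyon is the root of the tree.
From Vulpes up to that node: 3 branches. From Otocyon up to the same node: 2 branches. Total: 3 + 2 = 5.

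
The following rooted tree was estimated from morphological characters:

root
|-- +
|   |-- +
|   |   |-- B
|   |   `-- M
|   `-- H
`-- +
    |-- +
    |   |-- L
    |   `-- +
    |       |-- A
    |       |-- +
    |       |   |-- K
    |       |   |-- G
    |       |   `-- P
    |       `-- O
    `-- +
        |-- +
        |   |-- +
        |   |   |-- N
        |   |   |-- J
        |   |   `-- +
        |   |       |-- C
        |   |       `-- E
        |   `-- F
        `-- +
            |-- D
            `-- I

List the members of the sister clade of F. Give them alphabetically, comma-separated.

F attaches to the tree at the node subtending ((N,J,(C,E)),F).
The other lineage descending from that same node — the sister group — is (N,J,(C,E)); its 4 tips in alphabetical order are the answer.

C, E, J, N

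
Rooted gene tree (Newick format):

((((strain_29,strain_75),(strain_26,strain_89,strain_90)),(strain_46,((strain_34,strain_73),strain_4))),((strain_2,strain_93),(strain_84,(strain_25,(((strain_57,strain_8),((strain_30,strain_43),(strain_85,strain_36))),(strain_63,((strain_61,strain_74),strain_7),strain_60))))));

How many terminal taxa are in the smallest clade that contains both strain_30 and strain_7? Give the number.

The MRCA of strain_30 and strain_7 is the node subtending (((strain_57,strain_8),((strain_30,strain_43),(strain_85,strain_36))),(strain_63,((strain_61,strain_74),strain_7),strain_60)).
That clade contains 11 terminal taxa: strain_30, strain_36, strain_43, strain_57, strain_60, strain_61, strain_63, strain_7, strain_74, strain_8, strain_85.

11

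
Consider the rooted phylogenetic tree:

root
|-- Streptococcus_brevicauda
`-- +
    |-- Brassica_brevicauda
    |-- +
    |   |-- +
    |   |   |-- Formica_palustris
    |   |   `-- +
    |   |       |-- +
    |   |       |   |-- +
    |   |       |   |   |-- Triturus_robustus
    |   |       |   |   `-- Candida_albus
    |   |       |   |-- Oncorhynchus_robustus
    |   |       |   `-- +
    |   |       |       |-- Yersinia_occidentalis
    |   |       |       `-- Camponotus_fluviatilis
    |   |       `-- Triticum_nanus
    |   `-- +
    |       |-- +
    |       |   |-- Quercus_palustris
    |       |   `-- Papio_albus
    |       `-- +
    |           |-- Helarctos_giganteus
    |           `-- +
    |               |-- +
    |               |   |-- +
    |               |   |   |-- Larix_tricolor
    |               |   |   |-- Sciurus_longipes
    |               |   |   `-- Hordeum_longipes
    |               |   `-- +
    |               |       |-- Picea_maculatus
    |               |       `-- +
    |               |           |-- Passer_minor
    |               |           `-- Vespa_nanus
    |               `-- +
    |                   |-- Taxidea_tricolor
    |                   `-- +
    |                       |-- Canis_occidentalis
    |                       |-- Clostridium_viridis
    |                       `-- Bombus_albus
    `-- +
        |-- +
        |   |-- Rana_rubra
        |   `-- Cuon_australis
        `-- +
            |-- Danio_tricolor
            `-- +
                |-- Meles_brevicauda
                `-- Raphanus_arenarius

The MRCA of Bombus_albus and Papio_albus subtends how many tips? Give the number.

13

The MRCA of Bombus_albus and Papio_albus is the node subtending ((Quercus_palustris,Papio_albus),(Helarctos_giganteus,(((Larix_tricolor,Sciurus_longipes,Hordeum_longipes),(Picea_maculatus,(Passer_minor,Vespa_nanus))),(Taxidea_tricolor,(Canis_occidentalis,Clostridium_viridis,Bombus_albus))))).
That clade contains 13 terminal taxa: Bombus_albus, Canis_occidentalis, Clostridium_viridis, Helarctos_giganteus, Hordeum_longipes, Larix_tricolor, Papio_albus, Passer_minor, Picea_maculatus, Quercus_palustris, Sciurus_longipes, Taxidea_tricolor, Vespa_nanus.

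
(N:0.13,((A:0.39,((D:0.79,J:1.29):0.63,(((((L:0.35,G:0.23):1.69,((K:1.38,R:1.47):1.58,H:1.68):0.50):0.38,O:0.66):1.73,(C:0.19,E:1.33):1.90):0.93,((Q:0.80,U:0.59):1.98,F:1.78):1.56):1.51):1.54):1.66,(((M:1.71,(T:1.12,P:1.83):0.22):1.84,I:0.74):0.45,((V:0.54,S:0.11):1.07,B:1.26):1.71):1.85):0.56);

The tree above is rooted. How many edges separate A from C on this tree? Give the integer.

6

The MRCA of A and C is the node subtending (A,((D,J),(((((L,G),((K,R),H)),O),(C,E)),((Q,U),F)))).
From A up to that node: 1 branch. From C up to the same node: 5 branches. Total: 1 + 5 = 6.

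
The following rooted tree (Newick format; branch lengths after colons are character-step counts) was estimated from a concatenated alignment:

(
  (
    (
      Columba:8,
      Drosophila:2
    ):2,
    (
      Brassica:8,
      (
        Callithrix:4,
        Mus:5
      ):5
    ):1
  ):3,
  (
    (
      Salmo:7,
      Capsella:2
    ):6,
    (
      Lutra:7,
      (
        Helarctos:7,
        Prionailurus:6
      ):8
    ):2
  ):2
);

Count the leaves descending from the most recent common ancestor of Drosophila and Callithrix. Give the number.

5

The MRCA of Drosophila and Callithrix is the node subtending ((Columba,Drosophila),(Brassica,(Callithrix,Mus))).
That clade contains 5 terminal taxa: Brassica, Callithrix, Columba, Drosophila, Mus.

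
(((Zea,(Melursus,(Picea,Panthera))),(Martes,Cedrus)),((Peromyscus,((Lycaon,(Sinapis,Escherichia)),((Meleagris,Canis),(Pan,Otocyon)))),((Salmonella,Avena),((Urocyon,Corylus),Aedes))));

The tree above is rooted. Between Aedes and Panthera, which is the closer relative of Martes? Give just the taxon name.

Panthera

The MRCA of Martes and Panthera subtends ((Zea,(Melursus,(Picea,Panthera))),(Martes,Cedrus)) (6 taxa).
The MRCA of Martes and Aedes is the root, subtending the entire tree (19 taxa).
The first is nested inside the second, so Martes shares a more recent common ancestor with Panthera.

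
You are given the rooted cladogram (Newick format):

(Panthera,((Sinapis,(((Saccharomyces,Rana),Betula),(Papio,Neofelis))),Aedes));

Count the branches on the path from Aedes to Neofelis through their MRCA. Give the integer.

The MRCA of Aedes and Neofelis is the node subtending ((Sinapis,(((Saccharomyces,Rana),Betula),(Papio,Neofelis))),Aedes).
From Aedes up to that node: 1 branch. From Neofelis up to the same node: 4 branches. Total: 1 + 4 = 5.

5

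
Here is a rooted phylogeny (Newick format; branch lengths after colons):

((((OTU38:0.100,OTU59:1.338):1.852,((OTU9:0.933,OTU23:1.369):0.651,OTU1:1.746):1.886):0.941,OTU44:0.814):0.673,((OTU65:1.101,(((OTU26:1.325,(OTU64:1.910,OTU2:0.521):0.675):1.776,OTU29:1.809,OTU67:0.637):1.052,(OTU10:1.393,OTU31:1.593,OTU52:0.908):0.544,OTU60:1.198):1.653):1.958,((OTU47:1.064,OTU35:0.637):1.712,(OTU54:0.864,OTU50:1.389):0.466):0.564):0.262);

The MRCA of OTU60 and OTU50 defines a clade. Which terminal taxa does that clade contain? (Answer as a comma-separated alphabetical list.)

OTU10, OTU2, OTU26, OTU29, OTU31, OTU35, OTU47, OTU50, OTU52, OTU54, OTU60, OTU64, OTU65, OTU67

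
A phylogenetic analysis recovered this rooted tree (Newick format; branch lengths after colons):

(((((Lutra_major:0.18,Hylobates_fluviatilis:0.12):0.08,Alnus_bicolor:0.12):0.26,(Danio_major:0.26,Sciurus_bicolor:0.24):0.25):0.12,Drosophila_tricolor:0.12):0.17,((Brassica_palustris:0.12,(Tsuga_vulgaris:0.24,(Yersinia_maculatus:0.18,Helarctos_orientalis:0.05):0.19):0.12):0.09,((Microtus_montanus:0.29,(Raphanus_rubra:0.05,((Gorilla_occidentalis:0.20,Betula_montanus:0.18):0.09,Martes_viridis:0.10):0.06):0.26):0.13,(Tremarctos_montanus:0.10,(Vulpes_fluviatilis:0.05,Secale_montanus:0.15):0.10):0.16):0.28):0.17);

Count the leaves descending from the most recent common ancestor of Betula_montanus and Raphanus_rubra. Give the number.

The MRCA of Betula_montanus and Raphanus_rubra is the node subtending (Raphanus_rubra,((Gorilla_occidentalis,Betula_montanus),Martes_viridis)).
That clade contains 4 terminal taxa: Betula_montanus, Gorilla_occidentalis, Martes_viridis, Raphanus_rubra.

4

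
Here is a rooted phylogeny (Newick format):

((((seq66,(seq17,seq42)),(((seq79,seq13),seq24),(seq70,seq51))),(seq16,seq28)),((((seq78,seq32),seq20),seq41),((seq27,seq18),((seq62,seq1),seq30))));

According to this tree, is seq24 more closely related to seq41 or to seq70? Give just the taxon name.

seq70

The MRCA of seq24 and seq70 subtends (((seq79,seq13),seq24),(seq70,seq51)) (5 taxa).
The MRCA of seq24 and seq41 is the root, subtending the entire tree (19 taxa).
The first is nested inside the second, so seq24 shares a more recent common ancestor with seq70.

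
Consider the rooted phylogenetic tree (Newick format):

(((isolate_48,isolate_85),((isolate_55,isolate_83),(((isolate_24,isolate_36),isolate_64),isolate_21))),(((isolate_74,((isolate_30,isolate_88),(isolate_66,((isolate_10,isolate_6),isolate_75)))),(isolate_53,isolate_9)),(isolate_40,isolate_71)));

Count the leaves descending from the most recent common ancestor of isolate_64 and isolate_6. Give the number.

The MRCA of isolate_64 and isolate_6 is the root, so the clade is the entire tree.
That clade contains 19 terminal taxa: isolate_10, isolate_21, isolate_24, isolate_30, isolate_36, isolate_40, isolate_48, isolate_53, isolate_55, isolate_6, isolate_64, isolate_66, isolate_71, isolate_74, isolate_75, isolate_83, isolate_85, isolate_88, isolate_9.

19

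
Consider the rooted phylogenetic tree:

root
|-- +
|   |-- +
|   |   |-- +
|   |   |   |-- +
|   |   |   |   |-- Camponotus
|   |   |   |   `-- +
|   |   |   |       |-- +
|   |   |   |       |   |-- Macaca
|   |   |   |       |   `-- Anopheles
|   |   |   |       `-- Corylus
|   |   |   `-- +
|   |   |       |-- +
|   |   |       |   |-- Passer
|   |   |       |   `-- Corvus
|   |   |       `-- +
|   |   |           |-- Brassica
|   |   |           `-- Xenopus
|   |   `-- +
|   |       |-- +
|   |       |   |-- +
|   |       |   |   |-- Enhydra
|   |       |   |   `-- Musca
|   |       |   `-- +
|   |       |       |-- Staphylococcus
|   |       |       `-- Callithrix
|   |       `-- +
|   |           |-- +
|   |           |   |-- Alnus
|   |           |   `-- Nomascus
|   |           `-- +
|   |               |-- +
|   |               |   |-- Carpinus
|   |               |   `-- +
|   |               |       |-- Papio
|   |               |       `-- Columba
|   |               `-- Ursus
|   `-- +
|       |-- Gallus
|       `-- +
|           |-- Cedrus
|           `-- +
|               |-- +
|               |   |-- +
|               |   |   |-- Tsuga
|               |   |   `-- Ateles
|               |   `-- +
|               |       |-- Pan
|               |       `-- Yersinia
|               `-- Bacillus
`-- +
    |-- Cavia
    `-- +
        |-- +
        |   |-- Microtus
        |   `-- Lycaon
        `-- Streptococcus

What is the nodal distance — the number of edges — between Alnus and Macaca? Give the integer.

9

The MRCA of Alnus and Macaca is the node subtending (((Camponotus,((Macaca,Anopheles),Corylus)),((Passer,Corvus),(Brassica,Xenopus))),(((Enhydra,Musca),(Staphylococcus,Callithrix)),((Alnus,Nomascus),((Carpinus,(Papio,Columba)),Ursus)))).
From Alnus up to that node: 4 branches. From Macaca up to the same node: 5 branches. Total: 4 + 5 = 9.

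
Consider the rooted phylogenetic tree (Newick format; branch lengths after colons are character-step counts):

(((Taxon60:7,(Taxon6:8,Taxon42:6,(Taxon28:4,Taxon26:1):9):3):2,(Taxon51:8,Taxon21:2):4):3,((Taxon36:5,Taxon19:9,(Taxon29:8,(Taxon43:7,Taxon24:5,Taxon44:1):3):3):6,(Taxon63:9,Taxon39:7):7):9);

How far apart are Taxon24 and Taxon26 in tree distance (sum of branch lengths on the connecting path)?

44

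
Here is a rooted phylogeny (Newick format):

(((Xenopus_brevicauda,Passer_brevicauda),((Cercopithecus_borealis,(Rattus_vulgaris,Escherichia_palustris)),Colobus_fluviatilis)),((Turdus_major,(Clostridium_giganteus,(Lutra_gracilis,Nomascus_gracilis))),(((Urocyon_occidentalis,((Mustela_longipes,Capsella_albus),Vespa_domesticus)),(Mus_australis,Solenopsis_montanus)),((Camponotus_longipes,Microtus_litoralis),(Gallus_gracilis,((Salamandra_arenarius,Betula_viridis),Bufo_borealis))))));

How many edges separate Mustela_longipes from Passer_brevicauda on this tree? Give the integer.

10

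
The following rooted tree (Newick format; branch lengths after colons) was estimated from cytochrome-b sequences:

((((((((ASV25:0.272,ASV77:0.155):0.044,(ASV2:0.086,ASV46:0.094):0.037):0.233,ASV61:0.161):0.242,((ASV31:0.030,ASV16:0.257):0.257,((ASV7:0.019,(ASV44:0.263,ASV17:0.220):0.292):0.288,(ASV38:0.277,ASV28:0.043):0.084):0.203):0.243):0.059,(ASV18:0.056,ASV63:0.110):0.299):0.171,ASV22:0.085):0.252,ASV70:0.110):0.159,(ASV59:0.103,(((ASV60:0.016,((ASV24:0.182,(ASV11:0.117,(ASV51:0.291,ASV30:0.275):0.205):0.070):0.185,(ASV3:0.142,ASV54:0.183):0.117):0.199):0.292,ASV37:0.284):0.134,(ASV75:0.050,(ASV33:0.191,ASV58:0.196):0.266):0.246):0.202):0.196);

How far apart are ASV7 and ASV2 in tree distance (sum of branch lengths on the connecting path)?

The path runs ASV7 → … → MRCA → … → ASV2; the MRCA is the node subtending ((((ASV25,ASV77),(ASV2,ASV46)),ASV61),((ASV31,ASV16),((ASV7,(ASV44,ASV17)),(ASV38,ASV28)))).
Branch lengths along that path: 0.019 + 0.288 + 0.203 + 0.243 + 0.242 + 0.233 + 0.037 + 0.086 = 1.351.

1.351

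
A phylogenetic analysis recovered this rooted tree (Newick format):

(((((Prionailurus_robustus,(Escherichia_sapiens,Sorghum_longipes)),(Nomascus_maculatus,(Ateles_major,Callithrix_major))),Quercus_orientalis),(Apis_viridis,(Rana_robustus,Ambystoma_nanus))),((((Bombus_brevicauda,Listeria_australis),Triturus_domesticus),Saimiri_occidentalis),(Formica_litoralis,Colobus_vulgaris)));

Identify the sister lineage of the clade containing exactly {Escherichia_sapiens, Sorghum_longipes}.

The clade containing exactly {Escherichia_sapiens, Sorghum_longipes} attaches to the tree at the node subtending (Prionailurus_robustus,(Escherichia_sapiens,Sorghum_longipes)).
The other lineage descending from that same node — the sister group — is the single tip Prionailurus_robustus.

Prionailurus_robustus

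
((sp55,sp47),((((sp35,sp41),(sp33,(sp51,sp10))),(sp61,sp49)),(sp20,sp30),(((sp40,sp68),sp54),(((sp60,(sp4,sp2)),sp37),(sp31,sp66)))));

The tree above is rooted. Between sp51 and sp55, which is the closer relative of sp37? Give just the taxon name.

sp51

The MRCA of sp37 and sp51 subtends ((((sp35,sp41),(sp33,(sp51,sp10))),(sp61,sp49)),(sp20,sp30),(((sp40,sp68),sp54),(((sp60,(sp4,sp2)),sp37),(sp31,sp66)))) (18 taxa).
The MRCA of sp37 and sp55 is the root, subtending the entire tree (20 taxa).
The first is nested inside the second, so sp37 shares a more recent common ancestor with sp51.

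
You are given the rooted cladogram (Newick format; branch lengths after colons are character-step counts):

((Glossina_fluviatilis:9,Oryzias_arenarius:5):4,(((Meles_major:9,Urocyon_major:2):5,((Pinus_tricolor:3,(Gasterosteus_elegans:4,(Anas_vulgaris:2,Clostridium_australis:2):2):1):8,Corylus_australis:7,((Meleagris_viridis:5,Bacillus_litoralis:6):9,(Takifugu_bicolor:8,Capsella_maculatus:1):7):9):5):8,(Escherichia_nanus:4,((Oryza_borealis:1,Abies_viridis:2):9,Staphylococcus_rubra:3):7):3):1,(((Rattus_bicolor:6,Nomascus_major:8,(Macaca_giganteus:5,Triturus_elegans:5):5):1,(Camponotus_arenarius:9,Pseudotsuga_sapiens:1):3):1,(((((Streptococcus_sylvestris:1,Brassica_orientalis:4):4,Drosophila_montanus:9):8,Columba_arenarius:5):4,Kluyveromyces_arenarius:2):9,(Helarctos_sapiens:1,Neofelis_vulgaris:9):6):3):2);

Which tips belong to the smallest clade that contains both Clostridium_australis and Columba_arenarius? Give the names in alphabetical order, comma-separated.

Tracing Clostridium_australis: it sits inside (Anas_vulgaris,Clostridium_australis).
Tracing Columba_arenarius: it sits inside (((Streptococcus_sylvestris,Brassica_orientalis),Drosophila_montanus),Columba_arenarius).
The smallest clade enclosing both is the whole tree (their MRCA is the root), so the answer is all 30 tips in alphabetical order.

Abies_viridis, Anas_vulgaris, Bacillus_litoralis, Brassica_orientalis, Camponotus_arenarius, Capsella_maculatus, Clostridium_australis, Columba_arenarius, Corylus_australis, Drosophila_montanus, Escherichia_nanus, Gasterosteus_elegans, Glossina_fluviatilis, Helarctos_sapiens, Kluyveromyces_arenarius, Macaca_giganteus, Meleagris_viridis, Meles_major, Neofelis_vulgaris, Nomascus_major, Oryza_borealis, Oryzias_arenarius, Pinus_tricolor, Pseudotsuga_sapiens, Rattus_bicolor, Staphylococcus_rubra, Streptococcus_sylvestris, Takifugu_bicolor, Triturus_elegans, Urocyon_major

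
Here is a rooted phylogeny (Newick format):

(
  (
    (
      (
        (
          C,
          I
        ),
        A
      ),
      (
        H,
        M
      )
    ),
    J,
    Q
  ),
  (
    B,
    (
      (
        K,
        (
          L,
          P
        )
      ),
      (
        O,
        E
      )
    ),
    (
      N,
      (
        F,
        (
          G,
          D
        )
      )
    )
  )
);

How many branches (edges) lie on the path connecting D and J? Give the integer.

7

The MRCA of D and J is the root of the tree.
From D up to that node: 5 branches. From J up to the same node: 2 branches. Total: 5 + 2 = 7.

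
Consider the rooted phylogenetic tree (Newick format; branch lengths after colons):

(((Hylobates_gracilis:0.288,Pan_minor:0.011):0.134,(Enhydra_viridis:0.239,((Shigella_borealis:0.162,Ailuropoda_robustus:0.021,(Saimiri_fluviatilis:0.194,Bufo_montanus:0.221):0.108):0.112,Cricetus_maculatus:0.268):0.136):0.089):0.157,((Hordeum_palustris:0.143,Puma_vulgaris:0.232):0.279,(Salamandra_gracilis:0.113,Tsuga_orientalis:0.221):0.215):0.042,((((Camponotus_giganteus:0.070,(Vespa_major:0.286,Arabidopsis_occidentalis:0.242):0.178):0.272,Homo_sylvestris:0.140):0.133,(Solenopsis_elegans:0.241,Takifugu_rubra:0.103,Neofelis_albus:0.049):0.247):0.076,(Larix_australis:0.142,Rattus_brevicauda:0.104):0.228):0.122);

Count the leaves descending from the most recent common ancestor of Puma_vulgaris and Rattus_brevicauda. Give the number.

The MRCA of Puma_vulgaris and Rattus_brevicauda is the root, so the clade is the entire tree.
That clade contains 21 terminal taxa: Ailuropoda_robustus, Arabidopsis_occidentalis, Bufo_montanus, Camponotus_giganteus, Cricetus_maculatus, Enhydra_viridis, Homo_sylvestris, Hordeum_palustris, Hylobates_gracilis, Larix_australis, Neofelis_albus, Pan_minor, Puma_vulgaris, Rattus_brevicauda, Saimiri_fluviatilis, Salamandra_gracilis, Shigella_borealis, Solenopsis_elegans, Takifugu_rubra, Tsuga_orientalis, Vespa_major.

21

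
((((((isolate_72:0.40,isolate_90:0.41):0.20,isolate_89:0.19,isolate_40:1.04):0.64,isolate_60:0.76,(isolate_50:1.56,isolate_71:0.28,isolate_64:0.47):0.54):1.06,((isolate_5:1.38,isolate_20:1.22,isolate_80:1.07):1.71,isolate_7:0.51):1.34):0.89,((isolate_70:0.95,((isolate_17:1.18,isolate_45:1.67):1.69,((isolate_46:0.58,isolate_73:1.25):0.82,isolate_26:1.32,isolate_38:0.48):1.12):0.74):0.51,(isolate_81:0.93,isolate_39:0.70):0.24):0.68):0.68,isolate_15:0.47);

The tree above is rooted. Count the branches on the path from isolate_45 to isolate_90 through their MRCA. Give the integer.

10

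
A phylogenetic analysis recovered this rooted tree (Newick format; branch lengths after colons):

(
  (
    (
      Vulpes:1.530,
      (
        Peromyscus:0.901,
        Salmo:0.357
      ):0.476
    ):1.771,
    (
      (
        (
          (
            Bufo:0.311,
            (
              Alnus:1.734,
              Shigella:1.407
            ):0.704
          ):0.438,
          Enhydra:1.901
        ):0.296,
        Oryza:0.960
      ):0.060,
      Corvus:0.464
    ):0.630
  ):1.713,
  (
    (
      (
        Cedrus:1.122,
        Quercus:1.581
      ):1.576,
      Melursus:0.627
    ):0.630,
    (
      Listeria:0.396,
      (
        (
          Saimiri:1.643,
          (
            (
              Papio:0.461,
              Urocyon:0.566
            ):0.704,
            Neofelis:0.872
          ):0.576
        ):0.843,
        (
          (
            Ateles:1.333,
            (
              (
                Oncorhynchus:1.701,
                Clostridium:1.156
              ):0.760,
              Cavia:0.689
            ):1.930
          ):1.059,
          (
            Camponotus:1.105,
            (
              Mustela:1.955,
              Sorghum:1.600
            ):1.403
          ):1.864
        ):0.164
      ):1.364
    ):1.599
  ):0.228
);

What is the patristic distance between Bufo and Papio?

9.223

The path runs Bufo → … → MRCA → … → Papio; the MRCA is the root of the tree.
Branch lengths along that path: 0.311 + 0.438 + 0.296 + 0.060 + 0.630 + 1.713 + 0.228 + 1.599 + 1.364 + 0.843 + 0.576 + 0.704 + 0.461 = 9.223.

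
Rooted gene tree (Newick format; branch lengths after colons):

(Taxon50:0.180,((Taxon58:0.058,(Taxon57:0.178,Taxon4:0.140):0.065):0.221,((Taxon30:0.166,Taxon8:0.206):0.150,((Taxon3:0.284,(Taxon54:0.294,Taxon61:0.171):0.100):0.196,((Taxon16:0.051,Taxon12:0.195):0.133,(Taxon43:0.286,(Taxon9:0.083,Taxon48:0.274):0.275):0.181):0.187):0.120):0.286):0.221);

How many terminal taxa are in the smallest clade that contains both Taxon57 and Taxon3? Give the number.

The MRCA of Taxon57 and Taxon3 is the node subtending ((Taxon58,(Taxon57,Taxon4)),((Taxon30,Taxon8),((Taxon3,(Taxon54,Taxon61)),((Taxon16,Taxon12),(Taxon43,(Taxon9,Taxon48)))))).
That clade contains 13 terminal taxa: Taxon12, Taxon16, Taxon3, Taxon30, Taxon4, Taxon43, Taxon48, Taxon54, Taxon57, Taxon58, Taxon61, Taxon8, Taxon9.

13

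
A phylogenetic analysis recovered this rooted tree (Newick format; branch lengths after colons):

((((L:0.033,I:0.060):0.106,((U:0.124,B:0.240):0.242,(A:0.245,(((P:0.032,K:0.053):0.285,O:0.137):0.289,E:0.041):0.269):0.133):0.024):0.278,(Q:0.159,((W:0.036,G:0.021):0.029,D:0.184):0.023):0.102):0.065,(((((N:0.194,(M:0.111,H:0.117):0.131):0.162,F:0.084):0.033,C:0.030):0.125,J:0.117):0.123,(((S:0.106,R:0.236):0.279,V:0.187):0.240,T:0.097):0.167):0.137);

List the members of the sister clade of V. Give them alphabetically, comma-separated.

V attaches to the tree at the node subtending ((S,R),V).
The other lineage descending from that same node — the sister group — is (S,R); its 2 tips in alphabetical order are the answer.

R, S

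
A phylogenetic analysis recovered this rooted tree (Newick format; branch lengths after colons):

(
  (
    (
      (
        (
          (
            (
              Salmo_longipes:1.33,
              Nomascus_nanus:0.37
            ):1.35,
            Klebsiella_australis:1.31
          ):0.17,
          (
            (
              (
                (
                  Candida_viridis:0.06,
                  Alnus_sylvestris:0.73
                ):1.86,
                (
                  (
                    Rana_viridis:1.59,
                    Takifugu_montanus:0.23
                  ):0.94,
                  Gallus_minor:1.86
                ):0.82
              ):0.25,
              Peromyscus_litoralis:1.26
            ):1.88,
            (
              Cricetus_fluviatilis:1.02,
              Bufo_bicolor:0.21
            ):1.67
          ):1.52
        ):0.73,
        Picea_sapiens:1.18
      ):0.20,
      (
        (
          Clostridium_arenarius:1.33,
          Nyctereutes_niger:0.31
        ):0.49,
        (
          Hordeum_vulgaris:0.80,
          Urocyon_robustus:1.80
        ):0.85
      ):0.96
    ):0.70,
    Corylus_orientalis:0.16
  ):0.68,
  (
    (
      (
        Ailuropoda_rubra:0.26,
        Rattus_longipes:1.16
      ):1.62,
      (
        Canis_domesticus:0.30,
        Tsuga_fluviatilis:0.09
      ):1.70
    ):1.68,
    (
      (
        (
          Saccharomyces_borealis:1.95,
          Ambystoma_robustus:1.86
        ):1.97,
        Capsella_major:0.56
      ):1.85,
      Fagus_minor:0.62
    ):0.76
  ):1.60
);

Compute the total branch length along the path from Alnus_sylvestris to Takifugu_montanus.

The path runs Alnus_sylvestris → … → MRCA → … → Takifugu_montanus; the MRCA is the node subtending ((Candida_viridis,Alnus_sylvestris),((Rana_viridis,Takifugu_montanus),Gallus_minor)).
Branch lengths along that path: 0.73 + 1.86 + 0.82 + 0.94 + 0.23 = 4.58.

4.58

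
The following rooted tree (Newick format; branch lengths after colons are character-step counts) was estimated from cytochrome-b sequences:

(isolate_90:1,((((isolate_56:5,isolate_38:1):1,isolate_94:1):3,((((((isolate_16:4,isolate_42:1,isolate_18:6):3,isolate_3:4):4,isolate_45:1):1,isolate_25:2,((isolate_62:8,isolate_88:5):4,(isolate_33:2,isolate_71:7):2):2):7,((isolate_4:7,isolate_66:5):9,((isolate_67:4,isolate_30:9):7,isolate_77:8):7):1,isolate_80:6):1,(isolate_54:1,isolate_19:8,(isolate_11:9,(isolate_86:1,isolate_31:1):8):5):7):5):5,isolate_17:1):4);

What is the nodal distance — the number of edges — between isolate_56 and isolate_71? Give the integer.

9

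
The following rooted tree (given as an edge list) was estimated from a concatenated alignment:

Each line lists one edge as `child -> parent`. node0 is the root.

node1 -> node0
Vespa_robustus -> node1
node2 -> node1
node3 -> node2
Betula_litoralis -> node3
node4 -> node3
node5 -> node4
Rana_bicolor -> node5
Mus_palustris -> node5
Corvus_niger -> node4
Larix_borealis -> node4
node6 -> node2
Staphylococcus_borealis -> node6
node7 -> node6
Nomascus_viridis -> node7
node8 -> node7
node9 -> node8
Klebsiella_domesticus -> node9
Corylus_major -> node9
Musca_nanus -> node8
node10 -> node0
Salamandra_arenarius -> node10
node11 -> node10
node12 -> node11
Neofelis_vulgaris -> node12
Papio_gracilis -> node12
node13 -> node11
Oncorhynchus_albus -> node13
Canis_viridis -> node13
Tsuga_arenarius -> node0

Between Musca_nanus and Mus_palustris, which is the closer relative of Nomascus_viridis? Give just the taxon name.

The MRCA of Nomascus_viridis and Musca_nanus subtends (Nomascus_viridis,((Klebsiella_domesticus,Corylus_major),Musca_nanus)) (4 taxa).
The MRCA of Nomascus_viridis and Mus_palustris subtends ((Betula_litoralis,((Rana_bicolor,Mus_palustris),Corvus_niger,Larix_borealis)),(Staphylococcus_borealis,(Nomascus_viridis,((Klebsiella_domesticus,Corylus_major),Musca_nanus)))) (10 taxa).
The first is nested inside the second, so Nomascus_viridis shares a more recent common ancestor with Musca_nanus.

Musca_nanus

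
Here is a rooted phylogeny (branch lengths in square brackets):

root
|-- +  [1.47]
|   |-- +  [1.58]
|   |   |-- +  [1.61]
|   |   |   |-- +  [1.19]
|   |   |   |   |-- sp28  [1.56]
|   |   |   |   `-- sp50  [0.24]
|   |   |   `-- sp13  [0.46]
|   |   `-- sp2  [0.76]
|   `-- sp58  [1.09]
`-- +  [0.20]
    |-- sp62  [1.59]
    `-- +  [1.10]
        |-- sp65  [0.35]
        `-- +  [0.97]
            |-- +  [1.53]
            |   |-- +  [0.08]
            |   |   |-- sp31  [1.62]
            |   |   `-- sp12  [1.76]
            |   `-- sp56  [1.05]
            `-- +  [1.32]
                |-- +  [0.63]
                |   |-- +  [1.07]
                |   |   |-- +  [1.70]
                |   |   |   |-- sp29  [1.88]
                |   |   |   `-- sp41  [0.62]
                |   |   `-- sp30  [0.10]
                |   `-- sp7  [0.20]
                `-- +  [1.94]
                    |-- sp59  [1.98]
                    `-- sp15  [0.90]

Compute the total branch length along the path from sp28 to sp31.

12.91

The path runs sp28 → … → MRCA → … → sp31; the MRCA is the root of the tree.
Branch lengths along that path: 1.56 + 1.19 + 1.61 + 1.58 + 1.47 + 0.20 + 1.10 + 0.97 + 1.53 + 0.08 + 1.62 = 12.91.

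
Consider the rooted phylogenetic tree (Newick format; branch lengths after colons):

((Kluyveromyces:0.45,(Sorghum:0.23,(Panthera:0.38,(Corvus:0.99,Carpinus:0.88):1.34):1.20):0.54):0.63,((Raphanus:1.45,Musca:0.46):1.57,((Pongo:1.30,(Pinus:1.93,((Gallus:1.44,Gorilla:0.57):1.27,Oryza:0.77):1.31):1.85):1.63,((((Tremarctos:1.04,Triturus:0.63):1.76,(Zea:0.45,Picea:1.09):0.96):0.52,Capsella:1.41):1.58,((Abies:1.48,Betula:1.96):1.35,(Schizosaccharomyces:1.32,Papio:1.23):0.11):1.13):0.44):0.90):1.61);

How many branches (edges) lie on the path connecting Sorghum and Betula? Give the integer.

The MRCA of Sorghum and Betula is the root of the tree.
From Sorghum up to that node: 3 branches. From Betula up to the same node: 6 branches. Total: 3 + 6 = 9.

9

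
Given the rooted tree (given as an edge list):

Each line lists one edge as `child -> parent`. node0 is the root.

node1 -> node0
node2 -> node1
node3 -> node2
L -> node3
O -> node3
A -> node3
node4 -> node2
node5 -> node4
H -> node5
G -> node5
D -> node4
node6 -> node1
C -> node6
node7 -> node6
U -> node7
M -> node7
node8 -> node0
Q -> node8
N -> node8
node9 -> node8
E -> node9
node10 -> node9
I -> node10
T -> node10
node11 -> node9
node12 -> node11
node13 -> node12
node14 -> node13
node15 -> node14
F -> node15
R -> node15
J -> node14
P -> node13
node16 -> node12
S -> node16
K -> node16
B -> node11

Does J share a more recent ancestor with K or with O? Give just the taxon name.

K

The MRCA of J and K subtends ((((F,R),J),P),(S,K)) (6 taxa).
The MRCA of J and O is the root, subtending the entire tree (21 taxa).
The first is nested inside the second, so J shares a more recent common ancestor with K.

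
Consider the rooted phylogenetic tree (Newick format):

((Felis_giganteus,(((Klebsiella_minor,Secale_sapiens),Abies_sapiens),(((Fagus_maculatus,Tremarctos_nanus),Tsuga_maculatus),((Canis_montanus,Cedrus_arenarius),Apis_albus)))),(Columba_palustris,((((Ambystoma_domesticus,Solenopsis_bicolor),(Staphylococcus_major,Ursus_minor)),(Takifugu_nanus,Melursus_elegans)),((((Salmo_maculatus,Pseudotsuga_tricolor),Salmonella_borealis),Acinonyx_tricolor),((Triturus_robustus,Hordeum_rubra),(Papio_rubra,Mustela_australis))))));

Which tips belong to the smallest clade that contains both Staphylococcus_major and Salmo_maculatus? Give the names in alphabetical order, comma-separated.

Tracing Staphylococcus_major: it sits inside (Staphylococcus_major,Ursus_minor).
Tracing Salmo_maculatus: it sits inside (Salmo_maculatus,Pseudotsuga_tricolor).
The smallest clade enclosing both is ((((Ambystoma_domesticus,Solenopsis_bicolor),(Staphylococcus_major,Ursus_minor)),(Takifugu_nanus,Melursus_elegans)),((((Salmo_maculatus,Pseudotsuga_tricolor),Salmonella_borealis),Acinonyx_tricolor),((Triturus_robustus,Hordeum_rubra),(Papio_rubra,Mustela_australis)))); the answer is its 14 terminal taxa in alphabetical order.

Acinonyx_tricolor, Ambystoma_domesticus, Hordeum_rubra, Melursus_elegans, Mustela_australis, Papio_rubra, Pseudotsuga_tricolor, Salmo_maculatus, Salmonella_borealis, Solenopsis_bicolor, Staphylococcus_major, Takifugu_nanus, Triturus_robustus, Ursus_minor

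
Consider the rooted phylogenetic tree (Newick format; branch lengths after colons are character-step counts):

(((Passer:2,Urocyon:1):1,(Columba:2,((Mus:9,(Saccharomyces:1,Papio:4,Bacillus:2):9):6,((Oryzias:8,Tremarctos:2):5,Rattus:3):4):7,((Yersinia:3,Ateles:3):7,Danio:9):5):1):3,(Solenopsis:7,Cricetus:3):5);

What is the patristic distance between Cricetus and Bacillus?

The path runs Cricetus → … → MRCA → … → Bacillus; the MRCA is the root of the tree.
Branch lengths along that path: 3 + 5 + 3 + 1 + 7 + 6 + 9 + 2 = 36.

36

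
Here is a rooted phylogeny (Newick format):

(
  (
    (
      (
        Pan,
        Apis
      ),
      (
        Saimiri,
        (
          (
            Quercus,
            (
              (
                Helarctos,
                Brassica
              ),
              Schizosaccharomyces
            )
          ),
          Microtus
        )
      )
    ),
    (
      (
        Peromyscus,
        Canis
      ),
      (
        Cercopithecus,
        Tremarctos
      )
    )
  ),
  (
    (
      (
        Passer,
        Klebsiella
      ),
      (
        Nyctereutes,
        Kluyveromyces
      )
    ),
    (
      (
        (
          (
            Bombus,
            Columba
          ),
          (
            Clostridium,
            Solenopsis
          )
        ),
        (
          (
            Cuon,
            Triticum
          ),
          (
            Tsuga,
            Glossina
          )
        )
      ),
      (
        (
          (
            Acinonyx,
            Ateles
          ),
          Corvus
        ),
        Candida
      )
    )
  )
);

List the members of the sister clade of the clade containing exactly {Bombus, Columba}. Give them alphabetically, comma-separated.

Clostridium, Solenopsis

The clade containing exactly {Bombus, Columba} attaches to the tree at the node subtending ((Bombus,Columba),(Clostridium,Solenopsis)).
The other lineage descending from that same node — the sister group — is (Clostridium,Solenopsis); its 2 tips in alphabetical order are the answer.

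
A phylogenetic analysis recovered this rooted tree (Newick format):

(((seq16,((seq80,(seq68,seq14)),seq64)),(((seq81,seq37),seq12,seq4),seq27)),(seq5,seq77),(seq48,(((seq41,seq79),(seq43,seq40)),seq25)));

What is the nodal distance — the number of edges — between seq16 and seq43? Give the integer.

The MRCA of seq16 and seq43 is the root of the tree.
From seq16 up to that node: 3 branches. From seq43 up to the same node: 5 branches. Total: 3 + 5 = 8.

8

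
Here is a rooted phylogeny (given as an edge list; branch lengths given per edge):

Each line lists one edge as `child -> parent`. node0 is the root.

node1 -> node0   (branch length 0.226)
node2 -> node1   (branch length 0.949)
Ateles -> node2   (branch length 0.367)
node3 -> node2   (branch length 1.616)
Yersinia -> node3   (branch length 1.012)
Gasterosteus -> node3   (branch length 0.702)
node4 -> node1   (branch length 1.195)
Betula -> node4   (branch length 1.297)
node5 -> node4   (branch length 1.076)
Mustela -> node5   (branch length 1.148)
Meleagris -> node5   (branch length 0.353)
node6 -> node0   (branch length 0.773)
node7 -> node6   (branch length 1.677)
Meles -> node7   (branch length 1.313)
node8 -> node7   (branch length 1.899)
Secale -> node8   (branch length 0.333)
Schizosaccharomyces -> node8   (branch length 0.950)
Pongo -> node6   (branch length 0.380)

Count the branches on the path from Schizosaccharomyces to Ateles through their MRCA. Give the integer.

The MRCA of Schizosaccharomyces and Ateles is the root of the tree.
From Schizosaccharomyces up to that node: 4 branches. From Ateles up to the same node: 3 branches. Total: 4 + 3 = 7.

7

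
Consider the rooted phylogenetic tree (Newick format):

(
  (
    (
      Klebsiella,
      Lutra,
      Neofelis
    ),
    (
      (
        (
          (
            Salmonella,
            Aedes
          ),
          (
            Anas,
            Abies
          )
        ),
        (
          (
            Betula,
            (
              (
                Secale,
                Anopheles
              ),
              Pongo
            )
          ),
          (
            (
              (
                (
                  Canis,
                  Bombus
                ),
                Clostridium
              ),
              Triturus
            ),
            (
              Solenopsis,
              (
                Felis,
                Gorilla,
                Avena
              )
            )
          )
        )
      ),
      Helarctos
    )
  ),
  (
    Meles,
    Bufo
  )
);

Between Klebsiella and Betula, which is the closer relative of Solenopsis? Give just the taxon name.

Betula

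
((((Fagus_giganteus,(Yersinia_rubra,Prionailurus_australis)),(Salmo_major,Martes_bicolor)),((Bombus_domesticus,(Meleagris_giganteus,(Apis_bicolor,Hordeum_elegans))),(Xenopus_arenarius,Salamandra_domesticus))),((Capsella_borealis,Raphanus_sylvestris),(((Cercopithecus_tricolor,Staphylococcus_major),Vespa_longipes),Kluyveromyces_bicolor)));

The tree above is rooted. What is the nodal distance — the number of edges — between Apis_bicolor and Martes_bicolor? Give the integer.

8

The MRCA of Apis_bicolor and Martes_bicolor is the node subtending (((Fagus_giganteus,(Yersinia_rubra,Prionailurus_australis)),(Salmo_major,Martes_bicolor)),((Bombus_domesticus,(Meleagris_giganteus,(Apis_bicolor,Hordeum_elegans))),(Xenopus_arenarius,Salamandra_domesticus))).
From Apis_bicolor up to that node: 5 branches. From Martes_bicolor up to the same node: 3 branches. Total: 5 + 3 = 8.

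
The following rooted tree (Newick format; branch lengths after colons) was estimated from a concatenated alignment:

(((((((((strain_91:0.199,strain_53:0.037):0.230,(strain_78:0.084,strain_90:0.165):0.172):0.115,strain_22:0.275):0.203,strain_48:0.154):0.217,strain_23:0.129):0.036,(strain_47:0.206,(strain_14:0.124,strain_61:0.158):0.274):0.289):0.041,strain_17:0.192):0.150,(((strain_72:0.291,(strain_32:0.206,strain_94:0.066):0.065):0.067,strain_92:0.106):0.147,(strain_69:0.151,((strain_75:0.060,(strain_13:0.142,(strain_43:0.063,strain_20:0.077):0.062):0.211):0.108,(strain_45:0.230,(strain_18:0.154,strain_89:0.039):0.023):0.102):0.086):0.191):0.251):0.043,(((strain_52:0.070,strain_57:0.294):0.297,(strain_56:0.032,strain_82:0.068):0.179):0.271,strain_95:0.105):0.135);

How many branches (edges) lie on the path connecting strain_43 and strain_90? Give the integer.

The MRCA of strain_43 and strain_90 is the node subtending ((((((((strain_91,strain_53),(strain_78,strain_90)),strain_22),strain_48),strain_23),(strain_47,(strain_14,strain_61))),strain_17),(((strain_72,(strain_32,strain_94)),strain_92),(strain_69,((strain_75,(strain_13,(strain_43,strain_20))),(strain_45,(strain_18,strain_89)))))).
From strain_43 up to that node: 7 branches. From strain_90 up to the same node: 8 branches. Total: 7 + 8 = 15.

15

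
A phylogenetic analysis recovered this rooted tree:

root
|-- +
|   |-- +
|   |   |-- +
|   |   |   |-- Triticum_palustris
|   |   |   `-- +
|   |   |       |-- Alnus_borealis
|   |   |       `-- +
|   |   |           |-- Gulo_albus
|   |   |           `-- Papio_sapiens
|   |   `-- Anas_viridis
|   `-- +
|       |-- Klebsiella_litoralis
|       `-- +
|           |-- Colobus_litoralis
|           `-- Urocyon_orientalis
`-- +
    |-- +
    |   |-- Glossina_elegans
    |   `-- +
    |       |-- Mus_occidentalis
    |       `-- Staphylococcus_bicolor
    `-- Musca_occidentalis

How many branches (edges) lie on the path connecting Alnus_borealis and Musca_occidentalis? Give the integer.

The MRCA of Alnus_borealis and Musca_occidentalis is the root of the tree.
From Alnus_borealis up to that node: 5 branches. From Musca_occidentalis up to the same node: 2 branches. Total: 5 + 2 = 7.

7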